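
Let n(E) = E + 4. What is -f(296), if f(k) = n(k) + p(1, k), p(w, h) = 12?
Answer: -312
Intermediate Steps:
n(E) = 4 + E
f(k) = 16 + k (f(k) = (4 + k) + 12 = 16 + k)
-f(296) = -(16 + 296) = -1*312 = -312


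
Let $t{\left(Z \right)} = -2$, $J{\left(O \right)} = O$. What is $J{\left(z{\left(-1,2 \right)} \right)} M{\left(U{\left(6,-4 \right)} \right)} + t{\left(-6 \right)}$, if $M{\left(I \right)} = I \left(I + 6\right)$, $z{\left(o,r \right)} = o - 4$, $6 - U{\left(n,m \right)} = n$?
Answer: $-2$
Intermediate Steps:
$U{\left(n,m \right)} = 6 - n$
$z{\left(o,r \right)} = -4 + o$
$M{\left(I \right)} = I \left(6 + I\right)$
$J{\left(z{\left(-1,2 \right)} \right)} M{\left(U{\left(6,-4 \right)} \right)} + t{\left(-6 \right)} = \left(-4 - 1\right) \left(6 - 6\right) \left(6 + \left(6 - 6\right)\right) - 2 = - 5 \left(6 - 6\right) \left(6 + \left(6 - 6\right)\right) - 2 = - 5 \cdot 0 \left(6 + 0\right) - 2 = - 5 \cdot 0 \cdot 6 - 2 = \left(-5\right) 0 - 2 = 0 - 2 = -2$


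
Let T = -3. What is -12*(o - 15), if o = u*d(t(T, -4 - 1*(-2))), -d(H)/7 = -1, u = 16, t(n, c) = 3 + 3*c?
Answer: -1164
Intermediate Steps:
d(H) = 7 (d(H) = -7*(-1) = 7)
o = 112 (o = 16*7 = 112)
-12*(o - 15) = -12*(112 - 15) = -12*97 = -1164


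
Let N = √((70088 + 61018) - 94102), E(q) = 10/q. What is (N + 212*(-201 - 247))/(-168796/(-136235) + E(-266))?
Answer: -1720894362880/21768693 + 1050916790*√11/21768693 ≈ -78894.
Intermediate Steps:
N = 58*√11 (N = √(131106 - 94102) = √37004 = 58*√11 ≈ 192.36)
(N + 212*(-201 - 247))/(-168796/(-136235) + E(-266)) = (58*√11 + 212*(-201 - 247))/(-168796/(-136235) + 10/(-266)) = (58*√11 + 212*(-448))/(-168796*(-1/136235) + 10*(-1/266)) = (58*√11 - 94976)/(168796/136235 - 5/133) = (-94976 + 58*√11)/(21768693/18119255) = (-94976 + 58*√11)*(18119255/21768693) = -1720894362880/21768693 + 1050916790*√11/21768693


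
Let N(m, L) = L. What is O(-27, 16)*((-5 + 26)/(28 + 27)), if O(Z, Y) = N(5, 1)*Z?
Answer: -567/55 ≈ -10.309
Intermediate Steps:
O(Z, Y) = Z (O(Z, Y) = 1*Z = Z)
O(-27, 16)*((-5 + 26)/(28 + 27)) = -27*(-5 + 26)/(28 + 27) = -567/55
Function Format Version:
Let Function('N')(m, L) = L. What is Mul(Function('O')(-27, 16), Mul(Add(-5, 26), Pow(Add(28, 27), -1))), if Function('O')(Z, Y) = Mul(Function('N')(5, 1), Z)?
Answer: Rational(-567, 55) ≈ -10.309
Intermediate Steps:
Function('O')(Z, Y) = Z (Function('O')(Z, Y) = Mul(1, Z) = Z)
Mul(Function('O')(-27, 16), Mul(Add(-5, 26), Pow(Add(28, 27), -1))) = Mul(-27, Mul(Add(-5, 26), Pow(Add(28, 27), -1))) = Mul(-27, Mul(21, Pow(55, -1))) = Mul(-27, Mul(21, Rational(1, 55))) = Mul(-27, Rational(21, 55)) = Rational(-567, 55)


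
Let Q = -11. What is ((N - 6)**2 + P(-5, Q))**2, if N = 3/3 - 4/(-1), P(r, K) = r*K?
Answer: 3136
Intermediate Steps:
P(r, K) = K*r
N = 5 (N = 3*(1/3) - 4*(-1) = 1 + 4 = 5)
((N - 6)**2 + P(-5, Q))**2 = ((5 - 6)**2 - 11*(-5))**2 = ((-1)**2 + 55)**2 = (1 + 55)**2 = 56**2 = 3136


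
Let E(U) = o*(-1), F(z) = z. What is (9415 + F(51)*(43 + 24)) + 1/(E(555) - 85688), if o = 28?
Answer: 1099907711/85716 ≈ 12832.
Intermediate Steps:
E(U) = -28 (E(U) = 28*(-1) = -28)
(9415 + F(51)*(43 + 24)) + 1/(E(555) - 85688) = (9415 + 51*(43 + 24)) + 1/(-28 - 85688) = (9415 + 51*67) + 1/(-85716) = (9415 + 3417) - 1/85716 = 12832 - 1/85716 = 1099907711/85716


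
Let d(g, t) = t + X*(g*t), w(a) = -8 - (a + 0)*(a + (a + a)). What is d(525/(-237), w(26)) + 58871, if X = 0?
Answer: 56835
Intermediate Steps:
w(a) = -8 - 3*a² (w(a) = -8 - a*(a + 2*a) = -8 - a*3*a = -8 - 3*a²)
d(g, t) = t (d(g, t) = t + 0*(g*t) = t + 0 = t)
d(525/(-237), w(26)) + 58871 = (-8 - 3*26²) + 58871 = (-8 - 3*676) + 58871 = (-8 - 2028) + 58871 = -2036 + 58871 = 56835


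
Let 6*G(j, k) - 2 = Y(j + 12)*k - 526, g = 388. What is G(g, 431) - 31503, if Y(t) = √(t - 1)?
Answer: -94771/3 + 431*√399/6 ≈ -30155.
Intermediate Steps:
Y(t) = √(-1 + t)
G(j, k) = -262/3 + k*√(11 + j)/6 (G(j, k) = ⅓ + (√(-1 + (j + 12))*k - 526)/6 = ⅓ + (√(-1 + (12 + j))*k - 526)/6 = ⅓ + (√(11 + j)*k - 526)/6 = ⅓ + (k*√(11 + j) - 526)/6 = ⅓ + (-526 + k*√(11 + j))/6 = ⅓ + (-263/3 + k*√(11 + j)/6) = -262/3 + k*√(11 + j)/6)
G(g, 431) - 31503 = (-262/3 + (⅙)*431*√(11 + 388)) - 31503 = (-262/3 + (⅙)*431*√399) - 31503 = (-262/3 + 431*√399/6) - 31503 = -94771/3 + 431*√399/6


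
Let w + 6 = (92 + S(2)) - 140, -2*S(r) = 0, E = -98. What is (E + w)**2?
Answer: 23104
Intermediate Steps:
S(r) = 0 (S(r) = -1/2*0 = 0)
w = -54 (w = -6 + ((92 + 0) - 140) = -6 + (92 - 140) = -6 - 48 = -54)
(E + w)**2 = (-98 - 54)**2 = (-152)**2 = 23104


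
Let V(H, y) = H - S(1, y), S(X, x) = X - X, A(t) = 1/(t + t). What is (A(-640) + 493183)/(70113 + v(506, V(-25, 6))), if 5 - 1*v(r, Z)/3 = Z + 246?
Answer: 631274239/88915200 ≈ 7.0997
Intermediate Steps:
A(t) = 1/(2*t)
S(X, x) = 0
V(H, y) = H (V(H, y) = H - 1*0 = H + 0 = H)
v(r, Z) = -723 - 3*Z (v(r, Z) = 15 - 3*(Z + 246) = 15 - 3*(246 + Z) = 15 + (-738 - 3*Z) = -723 - 3*Z)
(A(-640) + 493183)/(70113 + v(506, V(-25, 6))) = ((½)/(-640) + 493183)/(70113 + (-723 - 3*(-25))) = ((½)*(-1/640) + 493183)/(70113 + (-723 + 75)) = (-1/1280 + 493183)/(70113 - 648) = (631274239/1280)/69465 = (631274239/1280)*(1/69465) = 631274239/88915200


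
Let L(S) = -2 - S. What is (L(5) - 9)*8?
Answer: -128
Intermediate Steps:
(L(5) - 9)*8 = ((-2 - 1*5) - 9)*8 = ((-2 - 5) - 9)*8 = (-7 - 9)*8 = -16*8 = -128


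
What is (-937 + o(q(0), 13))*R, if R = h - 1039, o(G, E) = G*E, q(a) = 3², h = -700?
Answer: 1425980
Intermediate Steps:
q(a) = 9
o(G, E) = E*G
R = -1739 (R = -700 - 1039 = -1739)
(-937 + o(q(0), 13))*R = (-937 + 13*9)*(-1739) = (-937 + 117)*(-1739) = -820*(-1739) = 1425980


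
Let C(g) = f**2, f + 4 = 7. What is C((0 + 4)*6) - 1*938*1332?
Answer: -1249407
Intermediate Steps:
f = 3 (f = -4 + 7 = 3)
C(g) = 9 (C(g) = 3**2 = 9)
C((0 + 4)*6) - 1*938*1332 = 9 - 1*938*1332 = 9 - 938*1332 = 9 - 1249416 = -1249407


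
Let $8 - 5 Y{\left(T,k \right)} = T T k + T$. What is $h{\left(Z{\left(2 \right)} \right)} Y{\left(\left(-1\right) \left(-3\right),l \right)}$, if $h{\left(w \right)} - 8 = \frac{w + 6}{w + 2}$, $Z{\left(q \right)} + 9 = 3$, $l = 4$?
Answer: $- \frac{248}{5} \approx -49.6$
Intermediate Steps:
$Z{\left(q \right)} = -6$ ($Z{\left(q \right)} = -9 + 3 = -6$)
$h{\left(w \right)} = 8 + \frac{6 + w}{2 + w}$ ($h{\left(w \right)} = 8 + \frac{w + 6}{w + 2} = 8 + \frac{6 + w}{2 + w}$)
$Y{\left(T,k \right)} = \frac{8}{5} - \frac{T}{5} - \frac{k T^{2}}{5}$ ($Y{\left(T,k \right)} = \frac{8}{5} - \frac{T T k + T}{5} = \frac{8}{5} - \frac{T^{2} k + T}{5} = \frac{8}{5} - \frac{k T^{2} + T}{5} = \frac{8}{5} - \frac{T + k T^{2}}{5} = \frac{8}{5} - \left(\frac{T}{5} + \frac{k T^{2}}{5}\right) = \frac{8}{5} - \frac{T}{5} - \frac{k T^{2}}{5}$)
$h{\left(Z{\left(2 \right)} \right)} Y{\left(\left(-1\right) \left(-3\right),l \right)} = \frac{22 + 9 \left(-6\right)}{2 - 6} \left(\frac{8}{5} - \frac{\left(-1\right) \left(-3\right)}{5} - \frac{4 \left(\left(-1\right) \left(-3\right)\right)^{2}}{5}\right) = \frac{22 - 54}{-4} \left(\frac{8}{5} - \frac{3}{5} - \frac{4 \cdot 3^{2}}{5}\right) = \left(- \frac{1}{4}\right) \left(-32\right) \left(\frac{8}{5} - \frac{3}{5} - \frac{4}{5} \cdot 9\right) = 8 \left(\frac{8}{5} - \frac{3}{5} - \frac{36}{5}\right) = 8 \left(- \frac{31}{5}\right) = - \frac{248}{5}$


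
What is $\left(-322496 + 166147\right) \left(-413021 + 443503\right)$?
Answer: $-4765830218$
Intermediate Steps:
$\left(-322496 + 166147\right) \left(-413021 + 443503\right) = \left(-156349\right) 30482 = -4765830218$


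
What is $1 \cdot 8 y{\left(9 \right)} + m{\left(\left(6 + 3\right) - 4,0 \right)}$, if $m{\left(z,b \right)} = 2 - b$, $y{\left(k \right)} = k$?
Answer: $74$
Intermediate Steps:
$1 \cdot 8 y{\left(9 \right)} + m{\left(\left(6 + 3\right) - 4,0 \right)} = 1 \cdot 8 \cdot 9 + \left(2 - 0\right) = 8 \cdot 9 + \left(2 + 0\right) = 72 + 2 = 74$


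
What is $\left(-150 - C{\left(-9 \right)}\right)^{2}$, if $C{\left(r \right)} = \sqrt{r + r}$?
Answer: $22482 + 900 i \sqrt{2} \approx 22482.0 + 1272.8 i$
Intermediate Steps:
$C{\left(r \right)} = \sqrt{2} \sqrt{r}$ ($C{\left(r \right)} = \sqrt{2 r} = \sqrt{2} \sqrt{r}$)
$\left(-150 - C{\left(-9 \right)}\right)^{2} = \left(-150 - \sqrt{2} \sqrt{-9}\right)^{2} = \left(-150 - \sqrt{2} \cdot 3 i\right)^{2} = \left(-150 - 3 i \sqrt{2}\right)^{2}$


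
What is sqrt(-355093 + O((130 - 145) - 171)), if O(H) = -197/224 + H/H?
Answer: I*sqrt(1113571270)/56 ≈ 595.9*I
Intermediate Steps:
O(H) = 27/224 (O(H) = -197*1/224 + 1 = -197/224 + 1 = 27/224)
sqrt(-355093 + O((130 - 145) - 171)) = sqrt(-355093 + 27/224) = sqrt(-79540805/224) = I*sqrt(1113571270)/56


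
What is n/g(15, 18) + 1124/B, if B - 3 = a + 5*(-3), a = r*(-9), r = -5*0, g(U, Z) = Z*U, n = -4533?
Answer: -9941/90 ≈ -110.46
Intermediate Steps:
g(U, Z) = U*Z
r = 0
a = 0 (a = 0*(-9) = 0)
B = -12 (B = 3 + (0 + 5*(-3)) = 3 + (0 - 15) = 3 - 15 = -12)
n/g(15, 18) + 1124/B = -4533/(15*18) + 1124/(-12) = -4533/270 + 1124*(-1/12) = -4533*1/270 - 281/3 = -1511/90 - 281/3 = -9941/90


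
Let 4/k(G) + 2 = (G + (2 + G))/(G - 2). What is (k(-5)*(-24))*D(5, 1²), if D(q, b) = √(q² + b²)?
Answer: 112*√26 ≈ 571.09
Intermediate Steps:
k(G) = 4/(-2 + (2 + 2*G)/(-2 + G)) (k(G) = 4/(-2 + (G + (2 + G))/(G - 2)) = 4/(-2 + (2 + 2*G)/(-2 + G)))
D(q, b) = √(b² + q²)
(k(-5)*(-24))*D(5, 1²) = ((-4/3 + (⅔)*(-5))*(-24))*√((1²)² + 5²) = ((-4/3 - 10/3)*(-24))*√(1² + 25) = (-14/3*(-24))*√(1 + 25) = 112*√26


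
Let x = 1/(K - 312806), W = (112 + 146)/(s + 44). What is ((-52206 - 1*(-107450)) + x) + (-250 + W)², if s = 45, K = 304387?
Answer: 7755884091251/66686899 ≈ 1.1630e+5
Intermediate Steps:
W = 258/89 (W = (112 + 146)/(45 + 44) = 258/89 ≈ 2.8989)
x = -1/8419 (x = 1/(304387 - 312806) = 1/(-8419) = -1/8419 ≈ -0.00011878)
((-52206 - 1*(-107450)) + x) + (-250 + W)² = ((-52206 - 1*(-107450)) - 1/8419) + (-250 + 258/89)² = ((-52206 + 107450) - 1/8419) + (-21992/89)² = (55244 - 1/8419) + 483648064/7921 = 465099235/8419 + 483648064/7921 = 7755884091251/66686899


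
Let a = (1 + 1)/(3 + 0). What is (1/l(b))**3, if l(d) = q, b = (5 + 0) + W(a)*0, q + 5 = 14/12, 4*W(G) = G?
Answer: -216/12167 ≈ -0.017753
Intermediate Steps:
a = 2/3 ≈ 0.66667
W(G) = G/4
q = -23/6 (q = -5 + 14/12 = -5 + 14*(1/12) = -5 + 7/6 = -23/6 ≈ -3.8333)
b = 5 (b = (5 + 0) + ((1/4)*(2/3))*0 = 5 + (1/6)*0 = 5 + 0 = 5)
l(d) = -23/6
(1/l(b))**3 = (1/(-23/6))**3 = (-6/23)**3 = -216/12167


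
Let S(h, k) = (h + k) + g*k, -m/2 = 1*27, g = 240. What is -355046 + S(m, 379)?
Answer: -263761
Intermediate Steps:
m = -54 (m = -2*27 = -54)
S(h, k) = h + 241*k (S(h, k) = (h + k) + 240*k = h + 241*k)
-355046 + S(m, 379) = -355046 + (-54 + 241*379) = -355046 + (-54 + 91339) = -355046 + 91285 = -263761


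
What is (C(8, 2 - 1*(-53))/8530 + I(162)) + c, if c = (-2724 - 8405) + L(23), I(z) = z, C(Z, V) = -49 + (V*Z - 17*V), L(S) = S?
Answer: -46676432/4265 ≈ -10944.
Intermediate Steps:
C(Z, V) = -49 - 17*V + V*Z (C(Z, V) = -49 + (-17*V + V*Z) = -49 - 17*V + V*Z)
c = -11106 (c = (-2724 - 8405) + 23 = -11129 + 23 = -11106)
(C(8, 2 - 1*(-53))/8530 + I(162)) + c = ((-49 - 17*(2 - 1*(-53)) + (2 - 1*(-53))*8)/8530 + 162) - 11106 = ((-49 - 17*(2 + 53) + (2 + 53)*8)*(1/8530) + 162) - 11106 = ((-49 - 17*55 + 55*8)*(1/8530) + 162) - 11106 = ((-49 - 935 + 440)*(1/8530) + 162) - 11106 = (-544*1/8530 + 162) - 11106 = (-272/4265 + 162) - 11106 = 690658/4265 - 11106 = -46676432/4265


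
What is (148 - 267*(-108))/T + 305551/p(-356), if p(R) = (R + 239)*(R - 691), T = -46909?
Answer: 10782580843/5746305591 ≈ 1.8764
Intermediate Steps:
p(R) = (-691 + R)*(239 + R) (p(R) = (239 + R)*(-691 + R) = (-691 + R)*(239 + R))
(148 - 267*(-108))/T + 305551/p(-356) = (148 - 267*(-108))/(-46909) + 305551/(-165149 + (-356)² - 452*(-356)) = (148 + 28836)*(-1/46909) + 305551/(-165149 + 126736 + 160912) = 28984*(-1/46909) + 305551/122499 = -28984/46909 + 305551*(1/122499) = -28984/46909 + 305551/122499 = 10782580843/5746305591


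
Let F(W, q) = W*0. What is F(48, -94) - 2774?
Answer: -2774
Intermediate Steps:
F(W, q) = 0
F(48, -94) - 2774 = 0 - 2774 = -2774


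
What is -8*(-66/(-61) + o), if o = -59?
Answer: 28264/61 ≈ 463.34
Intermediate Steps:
-8*(-66/(-61) + o) = -8*(-66/(-61) - 59) = -8*(-66*(-1/61) - 59) = -8*(66/61 - 59) = -8*(-3533/61) = 28264/61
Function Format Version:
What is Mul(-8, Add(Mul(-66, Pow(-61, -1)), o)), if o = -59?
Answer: Rational(28264, 61) ≈ 463.34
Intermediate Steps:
Mul(-8, Add(Mul(-66, Pow(-61, -1)), o)) = Mul(-8, Add(Mul(-66, Pow(-61, -1)), -59)) = Mul(-8, Add(Mul(-66, Rational(-1, 61)), -59)) = Mul(-8, Add(Rational(66, 61), -59)) = Mul(-8, Rational(-3533, 61)) = Rational(28264, 61)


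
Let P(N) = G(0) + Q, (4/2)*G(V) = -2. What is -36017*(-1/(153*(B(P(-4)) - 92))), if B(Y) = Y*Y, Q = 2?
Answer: -36017/13923 ≈ -2.5869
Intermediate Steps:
G(V) = -1 (G(V) = (½)*(-2) = -1)
P(N) = 1 (P(N) = -1 + 2 = 1)
B(Y) = Y²
-36017*(-1/(153*(B(P(-4)) - 92))) = -36017*(-1/(153*(1² - 92))) = -36017*(-1/(153*(1 - 92))) = -36017/((-153*(-91))) = -36017/13923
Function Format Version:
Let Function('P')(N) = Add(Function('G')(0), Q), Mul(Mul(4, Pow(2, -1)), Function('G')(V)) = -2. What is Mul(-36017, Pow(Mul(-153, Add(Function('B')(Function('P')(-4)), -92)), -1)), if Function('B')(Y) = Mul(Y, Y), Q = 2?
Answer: Rational(-36017, 13923) ≈ -2.5869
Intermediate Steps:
Function('G')(V) = -1 (Function('G')(V) = Mul(Rational(1, 2), -2) = -1)
Function('P')(N) = 1 (Function('P')(N) = Add(-1, 2) = 1)
Function('B')(Y) = Pow(Y, 2)
Mul(-36017, Pow(Mul(-153, Add(Function('B')(Function('P')(-4)), -92)), -1)) = Mul(-36017, Pow(Mul(-153, Add(Pow(1, 2), -92)), -1)) = Mul(-36017, Pow(Mul(-153, Add(1, -92)), -1)) = Mul(-36017, Pow(Mul(-153, -91), -1)) = Mul(-36017, Pow(13923, -1)) = Mul(-36017, Rational(1, 13923)) = Rational(-36017, 13923)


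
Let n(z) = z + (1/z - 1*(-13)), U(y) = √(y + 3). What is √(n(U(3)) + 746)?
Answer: √(27324 + 42*√6)/6 ≈ 27.602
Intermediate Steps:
U(y) = √(3 + y)
n(z) = 13 + z + 1/z (n(z) = z + (1/z + 13) = z + (13 + 1/z) = 13 + z + 1/z)
√(n(U(3)) + 746) = √((13 + √(3 + 3) + 1/(√(3 + 3))) + 746) = √((13 + √6 + 1/(√6)) + 746) = √((13 + √6 + √6/6) + 746) = √((13 + 7*√6/6) + 746) = √(759 + 7*√6/6)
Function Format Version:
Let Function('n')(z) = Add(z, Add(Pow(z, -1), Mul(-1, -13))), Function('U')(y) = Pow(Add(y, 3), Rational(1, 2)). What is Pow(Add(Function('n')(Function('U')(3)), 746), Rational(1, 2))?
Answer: Mul(Rational(1, 6), Pow(Add(27324, Mul(42, Pow(6, Rational(1, 2)))), Rational(1, 2))) ≈ 27.602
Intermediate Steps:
Function('U')(y) = Pow(Add(3, y), Rational(1, 2))
Function('n')(z) = Add(13, z, Pow(z, -1)) (Function('n')(z) = Add(z, Add(Pow(z, -1), 13)) = Add(z, Add(13, Pow(z, -1))) = Add(13, z, Pow(z, -1)))
Pow(Add(Function('n')(Function('U')(3)), 746), Rational(1, 2)) = Pow(Add(Add(13, Pow(Add(3, 3), Rational(1, 2)), Pow(Pow(Add(3, 3), Rational(1, 2)), -1)), 746), Rational(1, 2)) = Pow(Add(Add(13, Pow(6, Rational(1, 2)), Pow(Pow(6, Rational(1, 2)), -1)), 746), Rational(1, 2)) = Pow(Add(Add(13, Pow(6, Rational(1, 2)), Mul(Rational(1, 6), Pow(6, Rational(1, 2)))), 746), Rational(1, 2)) = Pow(Add(Add(13, Mul(Rational(7, 6), Pow(6, Rational(1, 2)))), 746), Rational(1, 2)) = Pow(Add(759, Mul(Rational(7, 6), Pow(6, Rational(1, 2)))), Rational(1, 2))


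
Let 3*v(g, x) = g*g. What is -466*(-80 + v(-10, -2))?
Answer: 65240/3 ≈ 21747.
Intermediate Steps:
v(g, x) = g²/3 (v(g, x) = (g*g)/3 = g²/3)
-466*(-80 + v(-10, -2)) = -466*(-80 + (⅓)*(-10)²) = -466*(-80 + (⅓)*100) = -466*(-80 + 100/3) = -466*(-140/3) = 65240/3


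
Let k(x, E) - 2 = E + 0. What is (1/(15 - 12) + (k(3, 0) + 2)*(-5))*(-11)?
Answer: 649/3 ≈ 216.33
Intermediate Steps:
k(x, E) = 2 + E (k(x, E) = 2 + (E + 0) = 2 + E)
(1/(15 - 12) + (k(3, 0) + 2)*(-5))*(-11) = (1/(15 - 12) + ((2 + 0) + 2)*(-5))*(-11) = (1/3 + (2 + 2)*(-5))*(-11) = (⅓ + 4*(-5))*(-11) = (⅓ - 20)*(-11) = -59/3*(-11) = 649/3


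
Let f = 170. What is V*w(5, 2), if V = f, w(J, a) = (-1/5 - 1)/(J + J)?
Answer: -102/5 ≈ -20.400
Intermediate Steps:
w(J, a) = -3/(5*J) (w(J, a) = (-1*⅕ - 1)/((2*J)) = (-⅕ - 1)*(1/(2*J)) = -3/(5*J))
V = 170
V*w(5, 2) = 170*(-⅗/5) = 170*(-⅗*⅕) = 170*(-3/25) = -102/5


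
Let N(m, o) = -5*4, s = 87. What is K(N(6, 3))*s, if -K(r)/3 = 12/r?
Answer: 783/5 ≈ 156.60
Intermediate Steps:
N(m, o) = -20
K(r) = -36/r
K(N(6, 3))*s = -36/(-20)*87 = -36*(-1/20)*87 = (9/5)*87 = 783/5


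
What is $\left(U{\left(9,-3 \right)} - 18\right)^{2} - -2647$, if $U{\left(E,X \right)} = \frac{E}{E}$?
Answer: $2936$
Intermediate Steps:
$U{\left(E,X \right)} = 1$
$\left(U{\left(9,-3 \right)} - 18\right)^{2} - -2647 = \left(1 - 18\right)^{2} - -2647 = \left(-17\right)^{2} + 2647 = 289 + 2647 = 2936$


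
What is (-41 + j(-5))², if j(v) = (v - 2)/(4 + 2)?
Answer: 64009/36 ≈ 1778.0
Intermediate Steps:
j(v) = -⅓ + v/6 (j(v) = (-2 + v)/6 = (-2 + v)*(⅙) = -⅓ + v/6)
(-41 + j(-5))² = (-41 + (-⅓ + (⅙)*(-5)))² = (-41 + (-⅓ - ⅚))² = (-41 - 7/6)² = (-253/6)² = 64009/36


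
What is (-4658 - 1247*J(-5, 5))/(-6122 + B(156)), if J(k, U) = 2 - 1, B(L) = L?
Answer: 5905/5966 ≈ 0.98978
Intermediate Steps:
J(k, U) = 1
(-4658 - 1247*J(-5, 5))/(-6122 + B(156)) = (-4658 - 1247*1)/(-6122 + 156) = (-4658 - 1247)/(-5966) = -5905*(-1/5966) = 5905/5966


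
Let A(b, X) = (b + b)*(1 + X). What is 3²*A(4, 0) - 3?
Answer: 69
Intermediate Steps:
A(b, X) = 2*b*(1 + X) (A(b, X) = (2*b)*(1 + X) = 2*b*(1 + X))
3²*A(4, 0) - 3 = 3²*(2*4*(1 + 0)) - 3 = 9*(2*4*1) - 3 = 9*8 - 3 = 72 - 3 = 69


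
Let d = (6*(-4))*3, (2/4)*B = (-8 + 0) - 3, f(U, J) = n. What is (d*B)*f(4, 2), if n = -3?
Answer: -4752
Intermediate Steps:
f(U, J) = -3
B = -22 (B = 2*((-8 + 0) - 3) = 2*(-8 - 3) = 2*(-11) = -22)
d = -72 (d = -24*3 = -72)
(d*B)*f(4, 2) = -72*(-22)*(-3) = 1584*(-3) = -4752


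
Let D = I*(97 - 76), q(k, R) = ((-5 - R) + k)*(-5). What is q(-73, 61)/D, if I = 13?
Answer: 695/273 ≈ 2.5458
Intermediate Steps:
q(k, R) = 25 - 5*k + 5*R (q(k, R) = (-5 + k - R)*(-5) = 25 - 5*k + 5*R)
D = 273 (D = 13*(97 - 76) = 13*21 = 273)
q(-73, 61)/D = (25 - 5*(-73) + 5*61)/273 = (25 + 365 + 305)*(1/273) = 695*(1/273) = 695/273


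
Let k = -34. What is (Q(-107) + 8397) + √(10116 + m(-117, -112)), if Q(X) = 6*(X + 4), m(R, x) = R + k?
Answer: 7779 + √9965 ≈ 7878.8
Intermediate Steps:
m(R, x) = -34 + R (m(R, x) = R - 34 = -34 + R)
Q(X) = 24 + 6*X (Q(X) = 6*(4 + X) = 24 + 6*X)
(Q(-107) + 8397) + √(10116 + m(-117, -112)) = ((24 + 6*(-107)) + 8397) + √(10116 + (-34 - 117)) = ((24 - 642) + 8397) + √(10116 - 151) = (-618 + 8397) + √9965 = 7779 + √9965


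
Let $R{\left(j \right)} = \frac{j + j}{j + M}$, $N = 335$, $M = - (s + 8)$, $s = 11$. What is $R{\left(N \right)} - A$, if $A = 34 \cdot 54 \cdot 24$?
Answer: $- \frac{6961777}{158} \approx -44062.0$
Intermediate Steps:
$M = -19$ ($M = - (11 + 8) = \left(-1\right) 19 = -19$)
$A = 44064$ ($A = 1836 \cdot 24 = 44064$)
$R{\left(j \right)} = \frac{2 j}{-19 + j}$ ($R{\left(j \right)} = \frac{j + j}{j - 19} = \frac{2 j}{-19 + j}$)
$R{\left(N \right)} - A = 2 \cdot 335 \frac{1}{-19 + 335} - 44064 = 2 \cdot 335 \cdot \frac{1}{316} - 44064 = \frac{335}{158} - 44064 = - \frac{6961777}{158}$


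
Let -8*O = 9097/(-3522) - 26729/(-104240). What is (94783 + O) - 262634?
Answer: -246494325659249/1468533120 ≈ -1.6785e+5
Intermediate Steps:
O = 427065871/1468533120 (O = -(9097/(-3522) - 26729/(-104240))/8 = -(9097*(-1/3522) - 26729*(-1/104240))/8 = -(-9097/3522 + 26729/104240)/8 = -⅛*(-427065871/183566640) = 427065871/1468533120 ≈ 0.29081)
(94783 + O) - 262634 = (94783 + 427065871/1468533120) - 262634 = 139192401778831/1468533120 - 262634 = -246494325659249/1468533120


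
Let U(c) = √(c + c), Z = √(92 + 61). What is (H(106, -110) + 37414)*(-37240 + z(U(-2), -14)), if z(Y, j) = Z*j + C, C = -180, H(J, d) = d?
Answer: -1395915680 - 1566768*√17 ≈ -1.4024e+9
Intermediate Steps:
Z = 3*√17 (Z = √153 = 3*√17 ≈ 12.369)
U(c) = √2*√c (U(c) = √(2*c) = √2*√c)
z(Y, j) = -180 + 3*j*√17 (z(Y, j) = (3*√17)*j - 180 = 3*j*√17 - 180 = -180 + 3*j*√17)
(H(106, -110) + 37414)*(-37240 + z(U(-2), -14)) = (-110 + 37414)*(-37240 + (-180 + 3*(-14)*√17)) = 37304*(-37240 + (-180 - 42*√17)) = 37304*(-37420 - 42*√17) = -1395915680 - 1566768*√17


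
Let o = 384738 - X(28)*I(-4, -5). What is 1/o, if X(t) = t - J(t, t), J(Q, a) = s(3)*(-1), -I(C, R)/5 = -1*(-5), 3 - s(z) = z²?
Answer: 1/385288 ≈ 2.5955e-6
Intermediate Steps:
s(z) = 3 - z²
I(C, R) = -25 (I(C, R) = -(-5)*(-5) = -5*5 = -25)
J(Q, a) = 6 (J(Q, a) = (3 - 1*3²)*(-1) = (3 - 1*9)*(-1) = (3 - 9)*(-1) = -6*(-1) = 6)
X(t) = -6 + t (X(t) = t - 1*6 = t - 6 = -6 + t)
o = 385288 (o = 384738 - (-6 + 28)*(-25) = 384738 - 22*(-25) = 384738 - 1*(-550) = 384738 + 550 = 385288)
1/o = 1/385288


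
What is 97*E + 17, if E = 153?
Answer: 14858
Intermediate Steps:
97*E + 17 = 97*153 + 17 = 14841 + 17 = 14858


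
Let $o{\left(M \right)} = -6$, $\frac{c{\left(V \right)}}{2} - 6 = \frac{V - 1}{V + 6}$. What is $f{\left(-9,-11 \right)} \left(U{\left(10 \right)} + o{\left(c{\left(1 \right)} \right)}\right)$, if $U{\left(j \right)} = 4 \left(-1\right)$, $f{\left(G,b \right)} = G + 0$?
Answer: $90$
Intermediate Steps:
$c{\left(V \right)} = 12 + \frac{2 \left(-1 + V\right)}{6 + V}$ ($c{\left(V \right)} = 12 + 2 \frac{V - 1}{V + 6} = 12 + 2 \frac{-1 + V}{6 + V} = 12 + \frac{2 \left(-1 + V\right)}{6 + V}$)
$f{\left(G,b \right)} = G$
$U{\left(j \right)} = -4$
$f{\left(-9,-11 \right)} \left(U{\left(10 \right)} + o{\left(c{\left(1 \right)} \right)}\right) = - 9 \left(-4 - 6\right) = \left(-9\right) \left(-10\right) = 90$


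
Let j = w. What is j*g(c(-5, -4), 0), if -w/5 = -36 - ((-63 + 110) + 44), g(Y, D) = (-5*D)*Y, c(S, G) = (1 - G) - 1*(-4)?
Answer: 0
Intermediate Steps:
c(S, G) = 5 - G (c(S, G) = (1 - G) + 4 = 5 - G)
g(Y, D) = -5*D*Y
w = 635 (w = -5*(-36 - ((-63 + 110) + 44)) = -5*(-36 - (47 + 44)) = -5*(-36 - 1*91) = -5*(-36 - 91) = -5*(-127) = 635)
j = 635
j*g(c(-5, -4), 0) = 635*(-5*0*(5 - 1*(-4))) = 635*(-5*0*(5 + 4)) = 635*(-5*0*9) = 635*0 = 0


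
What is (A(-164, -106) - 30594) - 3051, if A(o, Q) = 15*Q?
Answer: -35235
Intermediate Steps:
(A(-164, -106) - 30594) - 3051 = (15*(-106) - 30594) - 3051 = (-1590 - 30594) - 3051 = -32184 - 3051 = -35235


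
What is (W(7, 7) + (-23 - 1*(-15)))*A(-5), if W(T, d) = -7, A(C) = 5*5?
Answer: -375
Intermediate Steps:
A(C) = 25
(W(7, 7) + (-23 - 1*(-15)))*A(-5) = (-7 + (-23 - 1*(-15)))*25 = (-7 + (-23 + 15))*25 = (-7 - 8)*25 = -15*25 = -375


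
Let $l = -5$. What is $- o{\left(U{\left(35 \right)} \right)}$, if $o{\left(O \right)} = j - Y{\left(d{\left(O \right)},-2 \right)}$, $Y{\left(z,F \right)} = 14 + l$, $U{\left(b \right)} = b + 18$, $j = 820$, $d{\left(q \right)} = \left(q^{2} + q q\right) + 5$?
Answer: $-811$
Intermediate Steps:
$d{\left(q \right)} = 5 + 2 q^{2}$ ($d{\left(q \right)} = \left(q^{2} + q^{2}\right) + 5 = 2 q^{2} + 5 = 5 + 2 q^{2}$)
$U{\left(b \right)} = 18 + b$
$Y{\left(z,F \right)} = 9$ ($Y{\left(z,F \right)} = 14 - 5 = 9$)
$o{\left(O \right)} = 811$ ($o{\left(O \right)} = 820 - 9 = 811$)
$- o{\left(U{\left(35 \right)} \right)} = \left(-1\right) 811 = -811$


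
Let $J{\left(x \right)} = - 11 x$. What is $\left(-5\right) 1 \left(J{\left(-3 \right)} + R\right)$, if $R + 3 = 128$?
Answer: $-790$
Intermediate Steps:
$R = 125$ ($R = -3 + 128 = 125$)
$\left(-5\right) 1 \left(J{\left(-3 \right)} + R\right) = \left(-5\right) 1 \left(\left(-11\right) \left(-3\right) + 125\right) = - 5 \left(33 + 125\right) = \left(-5\right) 158 = -790$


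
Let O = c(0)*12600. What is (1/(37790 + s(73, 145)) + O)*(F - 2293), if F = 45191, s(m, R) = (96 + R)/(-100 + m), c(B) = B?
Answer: 1158246/1020089 ≈ 1.1354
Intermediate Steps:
s(m, R) = (96 + R)/(-100 + m)
O = 0 (O = 0*12600 = 0)
(1/(37790 + s(73, 145)) + O)*(F - 2293) = (1/(37790 + (96 + 145)/(-100 + 73)) + 0)*(45191 - 2293) = (1/(37790 + 241/(-27)) + 0)*42898 = (1/(37790 - 1/27*241) + 0)*42898 = (1/(37790 - 241/27) + 0)*42898 = (1/(1020089/27) + 0)*42898 = (27/1020089 + 0)*42898 = (27/1020089)*42898 = 1158246/1020089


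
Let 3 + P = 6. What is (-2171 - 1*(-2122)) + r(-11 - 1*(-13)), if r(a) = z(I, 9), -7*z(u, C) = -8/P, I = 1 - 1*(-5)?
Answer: -1021/21 ≈ -48.619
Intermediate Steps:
P = 3 (P = -3 + 6 = 3)
I = 6 (I = 1 + 5 = 6)
z(u, C) = 8/21 (z(u, C) = -(-8)/(7*3) = -1/7*(-8/3) = 8/21)
r(a) = 8/21
(-2171 - 1*(-2122)) + r(-11 - 1*(-13)) = (-2171 - 1*(-2122)) + 8/21 = (-2171 + 2122) + 8/21 = -49 + 8/21 = -1021/21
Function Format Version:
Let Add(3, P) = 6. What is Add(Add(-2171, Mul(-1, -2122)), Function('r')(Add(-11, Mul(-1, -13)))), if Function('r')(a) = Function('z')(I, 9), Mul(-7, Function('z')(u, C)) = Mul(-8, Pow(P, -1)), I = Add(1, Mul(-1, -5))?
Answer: Rational(-1021, 21) ≈ -48.619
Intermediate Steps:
P = 3 (P = Add(-3, 6) = 3)
I = 6 (I = Add(1, 5) = 6)
Function('z')(u, C) = Rational(8, 21) (Function('z')(u, C) = Mul(Rational(-1, 7), Mul(-8, Pow(3, -1))) = Mul(Rational(-1, 7), Mul(-8, Rational(1, 3))) = Mul(Rational(-1, 7), Rational(-8, 3)) = Rational(8, 21))
Function('r')(a) = Rational(8, 21)
Add(Add(-2171, Mul(-1, -2122)), Function('r')(Add(-11, Mul(-1, -13)))) = Add(Add(-2171, Mul(-1, -2122)), Rational(8, 21)) = Add(Add(-2171, 2122), Rational(8, 21)) = Add(-49, Rational(8, 21)) = Rational(-1021, 21)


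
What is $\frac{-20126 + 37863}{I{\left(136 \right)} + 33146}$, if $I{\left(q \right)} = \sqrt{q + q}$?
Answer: $\frac{293955301}{549328522} - \frac{17737 \sqrt{17}}{274664261} \approx 0.53485$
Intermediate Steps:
$I{\left(q \right)} = \sqrt{2} \sqrt{q}$ ($I{\left(q \right)} = \sqrt{2 q} = \sqrt{2} \sqrt{q}$)
$\frac{-20126 + 37863}{I{\left(136 \right)} + 33146} = \frac{-20126 + 37863}{\sqrt{2} \sqrt{136} + 33146} = \frac{17737}{\sqrt{2} \cdot 2 \sqrt{34} + 33146} = \frac{17737}{4 \sqrt{17} + 33146} = \frac{17737}{33146 + 4 \sqrt{17}}$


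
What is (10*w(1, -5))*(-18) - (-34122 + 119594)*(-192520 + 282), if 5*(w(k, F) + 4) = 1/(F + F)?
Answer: 82154835298/5 ≈ 1.6431e+10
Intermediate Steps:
w(k, F) = -4 + 1/(10*F) (w(k, F) = -4 + 1/(5*(F + F)) = -4 + 1/(5*((2*F))) = -4 + (1/(2*F))/5 = -4 + 1/(10*F))
(10*w(1, -5))*(-18) - (-34122 + 119594)*(-192520 + 282) = (10*(-4 + (⅒)/(-5)))*(-18) - (-34122 + 119594)*(-192520 + 282) = (10*(-4 + (⅒)*(-⅕)))*(-18) - 85472*(-192238) = (10*(-4 - 1/50))*(-18) - 1*(-16430966336) = (10*(-201/50))*(-18) + 16430966336 = -201/5*(-18) + 16430966336 = 3618/5 + 16430966336 = 82154835298/5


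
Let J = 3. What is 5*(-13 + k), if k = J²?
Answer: -20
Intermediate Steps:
k = 9 (k = 3² = 9)
5*(-13 + k) = 5*(-13 + 9) = 5*(-4) = -20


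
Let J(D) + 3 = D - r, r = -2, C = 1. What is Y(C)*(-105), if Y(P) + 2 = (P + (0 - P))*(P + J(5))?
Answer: 210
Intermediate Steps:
J(D) = -1 + D (J(D) = -3 + (D - 1*(-2)) = -3 + (D + 2) = -3 + (2 + D) = -1 + D)
Y(P) = -2 (Y(P) = -2 + (P + (0 - P))*(P + (-1 + 5)) = -2 + (P - P)*(P + 4) = -2 + 0*(4 + P) = -2 + 0 = -2)
Y(C)*(-105) = -2*(-105) = 210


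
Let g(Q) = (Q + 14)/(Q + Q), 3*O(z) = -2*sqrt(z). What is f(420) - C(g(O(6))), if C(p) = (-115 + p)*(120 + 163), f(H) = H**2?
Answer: 417607/2 + 1981*sqrt(6)/4 ≈ 2.1002e+5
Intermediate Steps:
O(z) = -2*sqrt(z)/3 (O(z) = (-2*sqrt(z))/3 = -2*sqrt(z)/3)
g(Q) = (14 + Q)/(2*Q) (g(Q) = (14 + Q)/((2*Q)) = (14 + Q)*(1/(2*Q)) = (14 + Q)/(2*Q))
C(p) = -32545 + 283*p (C(p) = (-115 + p)*283 = -32545 + 283*p)
f(420) - C(g(O(6))) = 420**2 - (-32545 + 283*((14 - 2*sqrt(6)/3)/(2*((-2*sqrt(6)/3))))) = 176400 - (-32545 + 283*((-sqrt(6)/4)*(14 - 2*sqrt(6)/3)/2)) = 176400 - (-32545 + 283*(-sqrt(6)*(14 - 2*sqrt(6)/3)/8)) = 176400 - (-32545 - 283*sqrt(6)*(14 - 2*sqrt(6)/3)/8) = 176400 + (32545 + 283*sqrt(6)*(14 - 2*sqrt(6)/3)/8) = 208945 + 283*sqrt(6)*(14 - 2*sqrt(6)/3)/8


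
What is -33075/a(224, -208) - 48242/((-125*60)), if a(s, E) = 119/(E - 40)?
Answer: 4394660057/63750 ≈ 68936.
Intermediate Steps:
a(s, E) = 119/(-40 + E)
-33075/a(224, -208) - 48242/((-125*60)) = -33075/(119/(-40 - 208)) - 48242/((-125*60)) = -33075/(119/(-248)) - 48242/(-7500) = -33075/(119*(-1/248)) - 48242*(-1/7500) = -33075/(-119/248) + 24121/3750 = -33075*(-248/119) + 24121/3750 = 1171800/17 + 24121/3750 = 4394660057/63750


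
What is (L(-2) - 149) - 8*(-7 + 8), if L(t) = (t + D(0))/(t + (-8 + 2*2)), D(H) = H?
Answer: -470/3 ≈ -156.67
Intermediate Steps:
L(t) = t/(-4 + t) (L(t) = (t + 0)/(t + (-8 + 2*2)) = t/(t + (-8 + 4)) = t/(t - 4) = t/(-4 + t))
(L(-2) - 149) - 8*(-7 + 8) = (-2/(-4 - 2) - 149) - 8*(-7 + 8) = (-2/(-6) - 149) - 8*1 = (-2*(-1/6) - 149) - 8 = (1/3 - 149) - 8 = -446/3 - 8 = -470/3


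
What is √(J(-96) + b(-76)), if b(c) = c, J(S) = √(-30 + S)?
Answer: √(-76 + 3*I*√14) ≈ 0.64206 + 8.7414*I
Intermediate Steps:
√(J(-96) + b(-76)) = √(√(-30 - 96) - 76) = √(√(-126) - 76) = √(3*I*√14 - 76) = √(-76 + 3*I*√14)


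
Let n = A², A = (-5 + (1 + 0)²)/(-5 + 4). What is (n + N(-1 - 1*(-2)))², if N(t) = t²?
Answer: 289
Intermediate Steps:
A = 4 (A = (-5 + 1²)/(-1) = (-5 + 1)*(-1) = -4*(-1) = 4)
n = 16 (n = 4² = 16)
(n + N(-1 - 1*(-2)))² = (16 + (-1 - 1*(-2))²)² = (16 + (-1 + 2)²)² = (16 + 1²)² = (16 + 1)² = 17² = 289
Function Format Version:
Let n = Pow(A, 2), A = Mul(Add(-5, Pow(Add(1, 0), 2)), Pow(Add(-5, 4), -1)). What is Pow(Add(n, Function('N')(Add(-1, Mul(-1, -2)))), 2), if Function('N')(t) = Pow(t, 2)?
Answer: 289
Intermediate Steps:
A = 4 (A = Mul(Add(-5, Pow(1, 2)), Pow(-1, -1)) = Mul(Add(-5, 1), -1) = Mul(-4, -1) = 4)
n = 16 (n = Pow(4, 2) = 16)
Pow(Add(n, Function('N')(Add(-1, Mul(-1, -2)))), 2) = Pow(Add(16, Pow(Add(-1, Mul(-1, -2)), 2)), 2) = Pow(Add(16, Pow(Add(-1, 2), 2)), 2) = Pow(Add(16, Pow(1, 2)), 2) = Pow(Add(16, 1), 2) = Pow(17, 2) = 289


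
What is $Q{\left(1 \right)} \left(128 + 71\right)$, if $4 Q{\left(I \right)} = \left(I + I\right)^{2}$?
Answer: $199$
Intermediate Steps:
$Q{\left(I \right)} = I^{2}$ ($Q{\left(I \right)} = \frac{\left(I + I\right)^{2}}{4} = \frac{\left(2 I\right)^{2}}{4} = \frac{4 I^{2}}{4} = I^{2}$)
$Q{\left(1 \right)} \left(128 + 71\right) = 1^{2} \left(128 + 71\right) = 1 \cdot 199 = 199$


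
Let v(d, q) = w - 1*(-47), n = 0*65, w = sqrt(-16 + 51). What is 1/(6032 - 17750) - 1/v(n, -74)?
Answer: -138230/6368733 + sqrt(35)/2174 ≈ -0.018983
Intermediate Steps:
w = sqrt(35) ≈ 5.9161
n = 0
v(d, q) = 47 + sqrt(35) (v(d, q) = sqrt(35) - 1*(-47) = sqrt(35) + 47 = 47 + sqrt(35))
1/(6032 - 17750) - 1/v(n, -74) = 1/(6032 - 17750) - 1/(47 + sqrt(35)) = 1/(-11718) - 1/(47 + sqrt(35)) = -1/11718 - 1/(47 + sqrt(35))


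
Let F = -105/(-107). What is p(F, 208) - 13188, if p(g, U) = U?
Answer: -12980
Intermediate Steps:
F = 105/107 (F = -105*(-1/107) = 105/107 ≈ 0.98131)
p(F, 208) - 13188 = 208 - 13188 = -12980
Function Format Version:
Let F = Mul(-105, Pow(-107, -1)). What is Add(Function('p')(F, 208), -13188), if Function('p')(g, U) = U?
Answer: -12980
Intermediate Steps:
F = Rational(105, 107) (F = Mul(-105, Rational(-1, 107)) = Rational(105, 107) ≈ 0.98131)
Add(Function('p')(F, 208), -13188) = Add(208, -13188) = -12980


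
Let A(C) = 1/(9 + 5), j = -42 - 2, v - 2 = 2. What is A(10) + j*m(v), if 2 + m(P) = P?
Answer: -1231/14 ≈ -87.929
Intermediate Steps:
v = 4 (v = 2 + 2 = 4)
m(P) = -2 + P
j = -44
A(C) = 1/14
A(10) + j*m(v) = 1/14 - 44*(-2 + 4) = 1/14 - 44*2 = 1/14 - 88 = -1231/14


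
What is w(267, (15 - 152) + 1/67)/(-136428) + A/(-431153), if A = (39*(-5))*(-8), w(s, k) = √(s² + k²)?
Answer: -1560/431153 - √404252005/9140676 ≈ -0.0058178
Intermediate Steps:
w(s, k) = √(k² + s²)
A = 1560 (A = -195*(-8) = 1560)
w(267, (15 - 152) + 1/67)/(-136428) + A/(-431153) = √(((15 - 152) + 1/67)² + 267²)/(-136428) + 1560/(-431153) = √((-137 + 1/67)² + 71289)*(-1/136428) + 1560*(-1/431153) = √((-9178/67)² + 71289)*(-1/136428) - 1560/431153 = √(84235684/4489 + 71289)*(-1/136428) - 1560/431153 = √(404252005/4489)*(-1/136428) - 1560/431153 = (√404252005/67)*(-1/136428) - 1560/431153 = -√404252005/9140676 - 1560/431153 = -1560/431153 - √404252005/9140676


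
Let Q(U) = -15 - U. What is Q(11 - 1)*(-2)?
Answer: 50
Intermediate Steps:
Q(11 - 1)*(-2) = (-15 - (11 - 1))*(-2) = (-15 - 1*10)*(-2) = (-15 - 10)*(-2) = -25*(-2) = 50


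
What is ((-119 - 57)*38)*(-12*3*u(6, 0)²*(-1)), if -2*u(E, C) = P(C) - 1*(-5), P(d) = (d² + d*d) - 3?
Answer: -240768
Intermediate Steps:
P(d) = -3 + 2*d² (P(d) = (d² + d²) - 3 = 2*d² - 3 = -3 + 2*d²)
u(E, C) = -1 - C² (u(E, C) = -((-3 + 2*C²) - 1*(-5))/2 = -((-3 + 2*C²) + 5)/2 = -(2 + 2*C²)/2 = -1 - C²)
((-119 - 57)*38)*(-12*3*u(6, 0)²*(-1)) = ((-119 - 57)*38)*(-12*3*(-1 - 1*0²)²*(-1)) = (-176*38)*(-12*3*(-1 - 1*0)²*(-1)) = -(-80256)*(3*(-1 + 0)²)*(-1) = -(-80256)*(3*(-1)²)*(-1) = -(-80256)*(3*1)*(-1) = -(-80256)*3*(-1) = -(-80256)*(-3) = -6688*36 = -240768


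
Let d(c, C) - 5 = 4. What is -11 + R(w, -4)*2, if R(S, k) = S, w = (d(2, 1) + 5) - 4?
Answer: 9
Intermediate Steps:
d(c, C) = 9 (d(c, C) = 5 + 4 = 9)
w = 10 (w = (9 + 5) - 4 = 14 - 4 = 10)
-11 + R(w, -4)*2 = -11 + 10*2 = -11 + 20 = 9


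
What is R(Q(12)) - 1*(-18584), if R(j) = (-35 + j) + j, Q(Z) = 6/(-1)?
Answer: 18537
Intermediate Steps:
Q(Z) = -6 (Q(Z) = 6*(-1) = -6)
R(j) = -35 + 2*j
R(Q(12)) - 1*(-18584) = (-35 + 2*(-6)) - 1*(-18584) = (-35 - 12) + 18584 = -47 + 18584 = 18537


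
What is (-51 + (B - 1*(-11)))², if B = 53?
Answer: 169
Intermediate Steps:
(-51 + (B - 1*(-11)))² = (-51 + (53 - 1*(-11)))² = (-51 + (53 + 11))² = (-51 + 64)² = 13² = 169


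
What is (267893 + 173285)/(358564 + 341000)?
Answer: 220589/349782 ≈ 0.63065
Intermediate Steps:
(267893 + 173285)/(358564 + 341000) = 441178/699564 = 441178*(1/699564) = 220589/349782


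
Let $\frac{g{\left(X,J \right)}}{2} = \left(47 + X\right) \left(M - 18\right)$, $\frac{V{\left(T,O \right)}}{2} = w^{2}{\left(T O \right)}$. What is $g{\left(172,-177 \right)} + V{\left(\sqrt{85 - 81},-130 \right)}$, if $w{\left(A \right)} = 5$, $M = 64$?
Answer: $20198$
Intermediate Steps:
$V{\left(T,O \right)} = 50$ ($V{\left(T,O \right)} = 2 \cdot 5^{2} = 2 \cdot 25 = 50$)
$g{\left(X,J \right)} = 4324 + 92 X$ ($g{\left(X,J \right)} = 2 \left(47 + X\right) \left(64 - 18\right) = 2 \left(47 + X\right) 46 = 2 \left(2162 + 46 X\right) = 4324 + 92 X$)
$g{\left(172,-177 \right)} + V{\left(\sqrt{85 - 81},-130 \right)} = \left(4324 + 92 \cdot 172\right) + 50 = \left(4324 + 15824\right) + 50 = 20148 + 50 = 20198$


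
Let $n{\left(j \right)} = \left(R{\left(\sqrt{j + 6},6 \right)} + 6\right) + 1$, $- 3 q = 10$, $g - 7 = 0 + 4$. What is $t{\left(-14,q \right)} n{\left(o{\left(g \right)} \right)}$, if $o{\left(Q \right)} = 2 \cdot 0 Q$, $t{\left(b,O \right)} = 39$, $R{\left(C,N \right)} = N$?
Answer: $507$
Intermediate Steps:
$g = 11$ ($g = 7 + \left(0 + 4\right) = 7 + 4 = 11$)
$q = - \frac{10}{3}$ ($q = \left(- \frac{1}{3}\right) 10 = - \frac{10}{3} \approx -3.3333$)
$o{\left(Q \right)} = 0$ ($o{\left(Q \right)} = 0 Q = 0$)
$n{\left(j \right)} = 13$ ($n{\left(j \right)} = \left(6 + 6\right) + 1 = 12 + 1 = 13$)
$t{\left(-14,q \right)} n{\left(o{\left(g \right)} \right)} = 39 \cdot 13 = 507$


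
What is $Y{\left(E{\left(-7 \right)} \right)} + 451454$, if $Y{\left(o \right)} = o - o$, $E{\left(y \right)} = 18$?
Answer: $451454$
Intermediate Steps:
$Y{\left(o \right)} = 0$
$Y{\left(E{\left(-7 \right)} \right)} + 451454 = 0 + 451454 = 451454$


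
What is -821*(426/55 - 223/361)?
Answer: -116188741/19855 ≈ -5851.9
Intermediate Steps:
-821*(426/55 - 223/361) = -821*141521/19855 = -116188741/19855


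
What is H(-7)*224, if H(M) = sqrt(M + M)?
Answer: 224*I*sqrt(14) ≈ 838.13*I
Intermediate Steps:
H(M) = sqrt(2)*sqrt(M) (H(M) = sqrt(2*M) = sqrt(2)*sqrt(M))
H(-7)*224 = (sqrt(2)*sqrt(-7))*224 = (sqrt(2)*(I*sqrt(7)))*224 = (I*sqrt(14))*224 = 224*I*sqrt(14)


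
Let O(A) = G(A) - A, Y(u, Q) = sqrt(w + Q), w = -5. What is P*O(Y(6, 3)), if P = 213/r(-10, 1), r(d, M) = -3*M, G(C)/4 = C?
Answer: -213*I*sqrt(2) ≈ -301.23*I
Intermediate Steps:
G(C) = 4*C
Y(u, Q) = sqrt(-5 + Q)
P = -71 (P = 213/((-3*1)) = 213/(-3) = 213*(-1/3) = -71)
O(A) = 3*A (O(A) = 4*A - A = 3*A)
P*O(Y(6, 3)) = -213*sqrt(-5 + 3) = -213*sqrt(-2) = -213*I*sqrt(2)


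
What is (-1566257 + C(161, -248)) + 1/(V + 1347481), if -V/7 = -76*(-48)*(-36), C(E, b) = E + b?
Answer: -3550552553287/2266777 ≈ -1.5663e+6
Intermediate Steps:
V = 919296 (V = -7*(-76*(-48))*(-36) = -25536*(-36) = -7*(-131328) = 919296)
(-1566257 + C(161, -248)) + 1/(V + 1347481) = (-1566257 + (161 - 248)) + 1/(919296 + 1347481) = (-1566257 - 87) + 1/2266777 = -1566344 + 1/2266777 = -3550552553287/2266777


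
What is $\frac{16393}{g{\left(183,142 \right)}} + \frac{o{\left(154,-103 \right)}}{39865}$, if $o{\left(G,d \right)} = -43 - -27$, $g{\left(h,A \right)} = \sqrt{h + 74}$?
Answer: $- \frac{16}{39865} + \frac{16393 \sqrt{257}}{257} \approx 1022.6$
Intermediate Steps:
$g{\left(h,A \right)} = \sqrt{74 + h}$
$o{\left(G,d \right)} = -16$ ($o{\left(G,d \right)} = -43 + 27 = -16$)
$\frac{16393}{g{\left(183,142 \right)}} + \frac{o{\left(154,-103 \right)}}{39865} = \frac{16393}{\sqrt{74 + 183}} - \frac{16}{39865} = \frac{16393}{\sqrt{257}} - \frac{16}{39865} = 16393 \frac{\sqrt{257}}{257} - \frac{16}{39865} = \frac{16393 \sqrt{257}}{257} - \frac{16}{39865} = - \frac{16}{39865} + \frac{16393 \sqrt{257}}{257}$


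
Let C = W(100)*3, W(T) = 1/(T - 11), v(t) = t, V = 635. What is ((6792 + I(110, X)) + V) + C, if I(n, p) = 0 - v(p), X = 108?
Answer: 651394/89 ≈ 7319.0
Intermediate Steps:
I(n, p) = -p (I(n, p) = 0 - p = -p)
W(T) = 1/(-11 + T)
C = 3/89 (C = 3/(-11 + 100) = 3/89 ≈ 0.033708)
((6792 + I(110, X)) + V) + C = ((6792 - 1*108) + 635) + 3/89 = ((6792 - 108) + 635) + 3/89 = (6684 + 635) + 3/89 = 7319 + 3/89 = 651394/89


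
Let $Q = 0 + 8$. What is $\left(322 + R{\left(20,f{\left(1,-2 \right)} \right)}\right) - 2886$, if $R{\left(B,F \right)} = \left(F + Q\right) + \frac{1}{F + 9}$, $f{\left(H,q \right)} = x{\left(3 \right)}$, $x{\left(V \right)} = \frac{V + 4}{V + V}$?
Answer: $- \frac{935033}{366} \approx -2554.7$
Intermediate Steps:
$x{\left(V \right)} = \frac{4 + V}{2 V}$
$Q = 8$
$f{\left(H,q \right)} = \frac{7}{6}$ ($f{\left(H,q \right)} = \frac{4 + 3}{2 \cdot 3} = \frac{1}{2} \cdot \frac{1}{3} \cdot 7 = \frac{7}{6}$)
$R{\left(B,F \right)} = 8 + F + \frac{1}{9 + F}$ ($R{\left(B,F \right)} = \left(F + 8\right) + \frac{1}{F + 9} = \left(8 + F\right) + \frac{1}{9 + F} = 8 + F + \frac{1}{9 + F}$)
$\left(322 + R{\left(20,f{\left(1,-2 \right)} \right)}\right) - 2886 = \left(322 + \frac{73 + \left(\frac{7}{6}\right)^{2} + 17 \cdot \frac{7}{6}}{9 + \frac{7}{6}}\right) - 2886 = \left(322 + \frac{73 + \frac{49}{36} + \frac{119}{6}}{\frac{61}{6}}\right) - 2886 = \left(322 + \frac{6}{61} \cdot \frac{3391}{36}\right) - 2886 = \left(322 + \frac{3391}{366}\right) - 2886 = \frac{121243}{366} - 2886 = - \frac{935033}{366}$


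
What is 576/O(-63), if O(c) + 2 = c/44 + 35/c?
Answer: -228096/1579 ≈ -144.46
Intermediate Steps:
O(c) = -2 + 35/c + c/44 (O(c) = -2 + (c/44 + 35/c) = -2 + (35/c + c/44) = -2 + 35/c + c/44)
576/O(-63) = 576/(-2 + 35/(-63) + (1/44)*(-63)) = 576/(-2 + 35*(-1/63) - 63/44) = 576/(-2 - 5/9 - 63/44) = 576/(-1579/396) = 576*(-396/1579) = -228096/1579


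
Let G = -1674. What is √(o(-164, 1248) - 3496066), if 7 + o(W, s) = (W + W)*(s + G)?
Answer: I*√3356345 ≈ 1832.0*I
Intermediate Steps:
o(W, s) = -7 + 2*W*(-1674 + s) (o(W, s) = -7 + (W + W)*(s - 1674) = -7 + (2*W)*(-1674 + s) = -7 + 2*W*(-1674 + s))
√(o(-164, 1248) - 3496066) = √((-7 - 3348*(-164) + 2*(-164)*1248) - 3496066) = √((-7 + 549072 - 409344) - 3496066) = √(139721 - 3496066) = √(-3356345) = I*√3356345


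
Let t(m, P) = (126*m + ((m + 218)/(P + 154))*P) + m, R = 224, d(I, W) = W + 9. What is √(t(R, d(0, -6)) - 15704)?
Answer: √314335038/157 ≈ 112.93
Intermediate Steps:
d(I, W) = 9 + W
t(m, P) = 127*m + P*(218 + m)/(154 + P) (t(m, P) = (126*m + ((218 + m)/(154 + P))*P) + m = (126*m + P*(218 + m)/(154 + P)) + m = 127*m + P*(218 + m)/(154 + P))
√(t(R, d(0, -6)) - 15704) = √(2*(109*(9 - 6) + 9779*224 + 64*(9 - 6)*224)/(154 + (9 - 6)) - 15704) = √(2*(109*3 + 2190496 + 64*3*224)/(154 + 3) - 15704) = √(2*(327 + 2190496 + 43008)/157 - 15704) = √(2*(1/157)*2233831 - 15704) = √(4467662/157 - 15704) = √(2002134/157) = √314335038/157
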